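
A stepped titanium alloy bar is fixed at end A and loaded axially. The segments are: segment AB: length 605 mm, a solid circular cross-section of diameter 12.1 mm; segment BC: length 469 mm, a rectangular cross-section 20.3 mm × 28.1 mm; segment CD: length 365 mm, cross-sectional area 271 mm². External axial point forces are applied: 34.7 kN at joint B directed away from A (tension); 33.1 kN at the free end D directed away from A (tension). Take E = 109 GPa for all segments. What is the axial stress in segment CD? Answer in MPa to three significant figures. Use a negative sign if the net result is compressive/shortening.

122 MPa

Internal axial forces (sectioning from the free end, tension +): N_CD = 33.1 kN, N_BC = 33.1 kN, N_AB = 67.8 kN.
σ_CD = N_CD/A_CD = 33100/271 = 122.1 MPa.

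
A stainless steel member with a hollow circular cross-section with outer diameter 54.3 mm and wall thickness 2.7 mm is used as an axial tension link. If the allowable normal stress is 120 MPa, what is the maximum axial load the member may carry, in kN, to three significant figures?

A = 437.7 mm².
P_max = σ_allow · A = 120 · 437.7 = 52520 N = 52.52 kN.

52.5 kN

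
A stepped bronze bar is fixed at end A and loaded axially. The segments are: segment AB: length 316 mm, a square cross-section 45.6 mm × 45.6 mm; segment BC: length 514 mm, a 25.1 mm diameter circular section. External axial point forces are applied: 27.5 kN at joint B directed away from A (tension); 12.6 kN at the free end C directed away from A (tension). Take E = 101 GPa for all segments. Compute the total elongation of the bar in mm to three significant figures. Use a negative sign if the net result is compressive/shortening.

0.190 mm

Internal axial forces (sectioning from the free end, tension +): N_BC = 12.6 kN, N_AB = 40.1 kN.
A_AB = 2079 mm².
A_BC = 494.8 mm².
δ_AB = 40100·316/(2079·101000) = 0.06034 mm
δ_BC = 12600·514/(494.8·101000) = 0.1296 mm
δ = Σδ_i = 0.1899 mm.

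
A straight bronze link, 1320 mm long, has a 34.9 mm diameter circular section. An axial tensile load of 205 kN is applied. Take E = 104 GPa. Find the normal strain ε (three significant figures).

A = 956.6 mm².
σ = N/A = 214.3 MPa; ε = σ/E = 214.3/104000 = 2.061e-03.

0.00206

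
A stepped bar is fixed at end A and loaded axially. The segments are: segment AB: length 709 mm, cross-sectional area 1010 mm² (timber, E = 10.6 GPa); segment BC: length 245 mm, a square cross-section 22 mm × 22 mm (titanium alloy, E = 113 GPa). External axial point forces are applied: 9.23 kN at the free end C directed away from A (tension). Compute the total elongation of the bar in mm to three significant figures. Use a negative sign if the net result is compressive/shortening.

Internal axial forces (sectioning from the free end, tension +): N_BC = 9.23 kN, N_AB = 9.23 kN.
A_BC = 484 mm².
δ_AB = 9230·709/(1010·10600) = 0.6113 mm
δ_BC = 9230·245/(484·113000) = 0.04135 mm
δ = Σδ_i = 0.6526 mm.

0.653 mm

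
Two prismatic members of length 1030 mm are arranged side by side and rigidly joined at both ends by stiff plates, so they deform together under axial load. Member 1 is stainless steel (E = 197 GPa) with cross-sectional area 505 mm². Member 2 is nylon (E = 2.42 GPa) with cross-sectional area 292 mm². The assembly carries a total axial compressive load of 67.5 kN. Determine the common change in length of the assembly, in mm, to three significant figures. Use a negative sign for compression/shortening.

-0.694 mm

Equal strain + equilibrium ⇒ each member carries load in proportion to AE: A₁E₁ = 99480000 N, A₂E₂ = 706600 N, ΣAE = 100200000 N.
δ = PL/ΣAE = -67500·1030/100200000 = -0.6939 mm.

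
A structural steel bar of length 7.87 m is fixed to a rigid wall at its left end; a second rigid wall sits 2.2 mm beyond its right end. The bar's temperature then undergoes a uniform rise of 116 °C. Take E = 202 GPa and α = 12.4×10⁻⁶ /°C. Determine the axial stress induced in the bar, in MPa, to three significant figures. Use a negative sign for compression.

-234 MPa

Free thermal expansion αLΔT = 12.4e-6 · 7870 · 116 = 11.32 mm.
The walls engage after the gap closes; constrained expansion = 11.32 − 2.2 = 9.12 mm.
The walls impose strain ε = −(9.12)/7870 = -1.1589e-03; σ = Eε = 202000 · -1.1589e-03 = -234.1 MPa.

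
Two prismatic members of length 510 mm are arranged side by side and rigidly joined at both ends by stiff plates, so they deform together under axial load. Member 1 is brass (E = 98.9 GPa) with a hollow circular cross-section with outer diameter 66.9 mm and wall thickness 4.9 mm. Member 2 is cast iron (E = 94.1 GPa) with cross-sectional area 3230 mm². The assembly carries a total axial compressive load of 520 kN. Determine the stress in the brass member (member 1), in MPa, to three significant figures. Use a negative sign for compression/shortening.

A_1 = 954.4 mm².
Equal strain + equilibrium ⇒ each member carries load in proportion to AE: A₁E₁ = 94390000 N, A₂E₂ = 303900000 N, ΣAE = 398300000 N.
σ₁ = P·E₁/ΣAE = -520000·98900/398300000 = -129.1 MPa.

-129 MPa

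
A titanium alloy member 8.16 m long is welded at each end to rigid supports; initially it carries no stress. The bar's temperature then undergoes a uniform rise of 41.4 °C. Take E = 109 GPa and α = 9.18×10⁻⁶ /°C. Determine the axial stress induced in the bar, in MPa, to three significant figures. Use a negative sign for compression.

Free thermal expansion αLΔT = 9.18e-6 · 8160 · 41.4 = 3.101 mm.
The walls impose strain ε = −(3.101)/8160 = -3.8005e-04; σ = Eε = 109000 · -3.8005e-04 = -41.43 MPa.

-41.4 MPa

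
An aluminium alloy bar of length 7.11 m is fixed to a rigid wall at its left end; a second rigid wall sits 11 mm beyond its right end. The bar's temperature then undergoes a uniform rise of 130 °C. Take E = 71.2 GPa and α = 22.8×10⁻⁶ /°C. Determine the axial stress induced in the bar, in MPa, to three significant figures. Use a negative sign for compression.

Free thermal expansion αLΔT = 22.8e-6 · 7110 · 130 = 21.07 mm.
The walls engage after the gap closes; constrained expansion = 21.07 − 11 = 10.07 mm.
The walls impose strain ε = −(10.07)/7110 = -1.4169e-03; σ = Eε = 71200 · -1.4169e-03 = -100.9 MPa.

-101 MPa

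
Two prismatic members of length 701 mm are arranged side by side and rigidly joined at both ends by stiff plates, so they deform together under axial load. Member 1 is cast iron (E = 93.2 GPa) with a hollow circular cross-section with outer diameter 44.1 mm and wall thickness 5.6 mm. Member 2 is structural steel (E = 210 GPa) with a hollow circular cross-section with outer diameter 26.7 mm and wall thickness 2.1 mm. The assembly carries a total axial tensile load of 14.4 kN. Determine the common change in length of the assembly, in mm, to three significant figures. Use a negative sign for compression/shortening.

0.104 mm

A_1 = 677.3 mm².
A_2 = 162.3 mm².
Equal strain + equilibrium ⇒ each member carries load in proportion to AE: A₁E₁ = 63130000 N, A₂E₂ = 34080000 N, ΣAE = 97210000 N.
δ = PL/ΣAE = 14400·701/97210000 = 0.1038 mm.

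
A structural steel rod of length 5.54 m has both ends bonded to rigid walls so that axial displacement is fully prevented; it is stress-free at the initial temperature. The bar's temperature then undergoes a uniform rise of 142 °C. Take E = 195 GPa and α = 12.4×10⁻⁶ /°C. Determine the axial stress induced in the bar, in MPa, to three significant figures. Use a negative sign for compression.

-343 MPa

Free thermal expansion αLΔT = 12.4e-6 · 5540 · 142 = 9.755 mm.
The walls impose strain ε = −(9.755)/5540 = -1.7608e-03; σ = Eε = 195000 · -1.7608e-03 = -343.4 MPa.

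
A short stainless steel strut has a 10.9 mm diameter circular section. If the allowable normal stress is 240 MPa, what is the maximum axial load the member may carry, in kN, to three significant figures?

22.4 kN

A = 93.31 mm².
P_max = σ_allow · A = 240 · 93.31 = 22400 N = 22.4 kN.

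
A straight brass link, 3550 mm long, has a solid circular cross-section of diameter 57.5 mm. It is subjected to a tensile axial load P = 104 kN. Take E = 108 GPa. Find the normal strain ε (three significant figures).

3.71e-04

A = 2597 mm².
σ = N/A = 40.05 MPa; ε = σ/E = 40.05/108000 = 3.708e-04.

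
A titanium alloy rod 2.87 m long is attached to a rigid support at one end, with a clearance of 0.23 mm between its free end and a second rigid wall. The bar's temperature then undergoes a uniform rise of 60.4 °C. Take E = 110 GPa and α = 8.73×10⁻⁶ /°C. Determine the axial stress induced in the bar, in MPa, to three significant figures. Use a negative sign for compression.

Free thermal expansion αLΔT = 8.73e-6 · 2870 · 60.4 = 1.513 mm.
The walls engage after the gap closes; constrained expansion = 1.513 − 0.23 = 1.283 mm.
The walls impose strain ε = −(1.283)/2870 = -4.4715e-04; σ = Eε = 110000 · -4.4715e-04 = -49.19 MPa.

-49.2 MPa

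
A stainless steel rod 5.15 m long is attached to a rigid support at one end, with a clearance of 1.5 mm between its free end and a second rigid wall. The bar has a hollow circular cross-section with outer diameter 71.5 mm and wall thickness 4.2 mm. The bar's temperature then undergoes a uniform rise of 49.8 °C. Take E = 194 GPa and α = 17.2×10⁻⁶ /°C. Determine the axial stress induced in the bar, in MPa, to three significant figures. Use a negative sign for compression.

-110 MPa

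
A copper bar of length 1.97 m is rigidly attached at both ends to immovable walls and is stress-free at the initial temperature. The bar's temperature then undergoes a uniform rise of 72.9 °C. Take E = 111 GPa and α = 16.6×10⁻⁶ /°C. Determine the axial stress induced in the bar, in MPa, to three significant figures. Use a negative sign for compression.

Free thermal expansion αLΔT = 16.6e-6 · 1970 · 72.9 = 2.384 mm.
The walls impose strain ε = −(2.384)/1970 = -1.2101e-03; σ = Eε = 111000 · -1.2101e-03 = -134.3 MPa.

-134 MPa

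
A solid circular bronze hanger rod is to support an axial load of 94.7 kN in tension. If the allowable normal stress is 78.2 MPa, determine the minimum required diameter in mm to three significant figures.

39.3 mm

Required area A ≥ P/σ_allow = 94700/78.2 = 1211 mm².
For a solid circular section, d ≥ √(4A/π) = 39.27 mm.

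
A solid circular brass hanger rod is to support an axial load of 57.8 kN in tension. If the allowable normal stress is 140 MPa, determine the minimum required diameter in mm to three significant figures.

Required area A ≥ P/σ_allow = 57800/140 = 412.9 mm².
For a solid circular section, d ≥ √(4A/π) = 22.93 mm.

22.9 mm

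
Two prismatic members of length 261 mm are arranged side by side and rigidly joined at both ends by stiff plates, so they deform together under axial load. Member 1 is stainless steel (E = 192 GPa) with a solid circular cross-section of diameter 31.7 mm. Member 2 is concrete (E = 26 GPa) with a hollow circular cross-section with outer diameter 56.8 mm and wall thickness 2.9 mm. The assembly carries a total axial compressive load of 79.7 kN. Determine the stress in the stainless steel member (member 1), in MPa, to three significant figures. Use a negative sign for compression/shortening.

-93.1 MPa

A_1 = 789.2 mm².
A_2 = 491.1 mm².
Equal strain + equilibrium ⇒ each member carries load in proportion to AE: A₁E₁ = 151500000 N, A₂E₂ = 12770000 N, ΣAE = 164300000 N.
σ₁ = P·E₁/ΣAE = -79700·192000/164300000 = -93.14 MPa.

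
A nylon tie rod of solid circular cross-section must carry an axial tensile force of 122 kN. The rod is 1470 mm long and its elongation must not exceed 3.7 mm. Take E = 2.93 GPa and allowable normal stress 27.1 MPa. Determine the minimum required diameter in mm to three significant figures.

Required area A ≥ P/σ_allow = 122000/27.1 = 4502 mm².
For a solid circular section, d ≥ √(4A/π) = 75.71 mm.
Elongation limit: A ≥ PL/(Eδ_allow) = 122000·1470/(2930·3.7) = 16540 mm² ⇒ d ≥ 145.1 mm.
The elongation limit governs.

145 mm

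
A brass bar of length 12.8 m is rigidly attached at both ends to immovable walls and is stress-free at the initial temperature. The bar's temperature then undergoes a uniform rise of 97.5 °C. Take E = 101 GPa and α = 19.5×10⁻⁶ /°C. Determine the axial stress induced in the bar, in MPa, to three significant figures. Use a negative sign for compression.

Free thermal expansion αLΔT = 19.5e-6 · 12800 · 97.5 = 24.34 mm.
The walls impose strain ε = −(24.34)/12800 = -1.9012e-03; σ = Eε = 101000 · -1.9012e-03 = -192 MPa.

-192 MPa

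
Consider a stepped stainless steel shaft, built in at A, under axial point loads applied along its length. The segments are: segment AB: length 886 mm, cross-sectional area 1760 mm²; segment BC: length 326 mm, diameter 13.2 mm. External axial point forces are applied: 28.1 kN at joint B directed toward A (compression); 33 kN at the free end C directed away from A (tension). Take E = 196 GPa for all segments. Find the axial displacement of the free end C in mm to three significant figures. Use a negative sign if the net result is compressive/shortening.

0.414 mm

Internal axial forces (sectioning from the free end, tension +): N_BC = 33 kN, N_AB = 4.9 kN.
A_BC = 136.8 mm².
δ_AB = 4900·886/(1760·196000) = 0.01259 mm
δ_BC = 33000·326/(136.8·196000) = 0.4011 mm
δ = Σδ_i = 0.4137 mm.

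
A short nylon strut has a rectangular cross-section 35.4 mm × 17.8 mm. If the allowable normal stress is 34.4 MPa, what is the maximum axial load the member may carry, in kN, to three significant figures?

A = 630.1 mm².
P_max = σ_allow · A = 34.4 · 630.1 = 21680 N = 21.68 kN.

21.7 kN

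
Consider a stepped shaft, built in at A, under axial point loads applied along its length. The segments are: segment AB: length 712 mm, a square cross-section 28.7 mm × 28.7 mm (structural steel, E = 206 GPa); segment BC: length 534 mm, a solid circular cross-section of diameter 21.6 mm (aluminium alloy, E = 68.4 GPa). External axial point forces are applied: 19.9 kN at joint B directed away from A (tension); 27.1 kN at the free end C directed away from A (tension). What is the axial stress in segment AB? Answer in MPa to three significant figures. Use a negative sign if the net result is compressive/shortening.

57.1 MPa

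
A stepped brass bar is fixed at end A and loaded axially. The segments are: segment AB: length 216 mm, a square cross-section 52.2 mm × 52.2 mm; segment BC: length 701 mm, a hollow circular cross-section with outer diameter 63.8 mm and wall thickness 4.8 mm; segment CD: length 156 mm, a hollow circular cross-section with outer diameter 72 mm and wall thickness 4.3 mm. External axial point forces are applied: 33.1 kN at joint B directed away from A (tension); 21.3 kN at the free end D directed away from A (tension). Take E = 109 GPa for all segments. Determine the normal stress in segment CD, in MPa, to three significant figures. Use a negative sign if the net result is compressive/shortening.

23.3 MPa

Internal axial forces (sectioning from the free end, tension +): N_CD = 21.3 kN, N_BC = 21.3 kN, N_AB = 54.4 kN.
A_CD = 914.5 mm².
σ_CD = N_CD/A_CD = 21300/914.5 = 23.29 MPa.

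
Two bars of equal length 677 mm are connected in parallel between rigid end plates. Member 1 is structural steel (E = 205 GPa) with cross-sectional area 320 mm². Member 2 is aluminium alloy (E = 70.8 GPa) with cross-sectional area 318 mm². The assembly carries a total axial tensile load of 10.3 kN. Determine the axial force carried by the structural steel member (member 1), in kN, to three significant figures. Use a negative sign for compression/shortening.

7.67 kN

Equal strain + equilibrium ⇒ each member carries load in proportion to AE: A₁E₁ = 65600000 N, A₂E₂ = 22510000 N, ΣAE = 88110000 N.
F₁ = P·A₁E₁/ΣAE = 10300·65600000/88110000 = 7668 N.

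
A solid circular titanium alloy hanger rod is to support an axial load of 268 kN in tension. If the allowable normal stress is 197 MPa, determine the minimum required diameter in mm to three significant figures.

Required area A ≥ P/σ_allow = 268000/197 = 1360 mm².
For a solid circular section, d ≥ √(4A/π) = 41.62 mm.

41.6 mm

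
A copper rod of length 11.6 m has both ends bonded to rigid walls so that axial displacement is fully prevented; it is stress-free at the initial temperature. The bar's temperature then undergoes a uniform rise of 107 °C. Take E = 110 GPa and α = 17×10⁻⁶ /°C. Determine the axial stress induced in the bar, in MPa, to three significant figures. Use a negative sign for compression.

Free thermal expansion αLΔT = 17e-6 · 11600 · 107 = 21.1 mm.
The walls impose strain ε = −(21.1)/11600 = -1.8190e-03; σ = Eε = 110000 · -1.8190e-03 = -200.1 MPa.

-200 MPa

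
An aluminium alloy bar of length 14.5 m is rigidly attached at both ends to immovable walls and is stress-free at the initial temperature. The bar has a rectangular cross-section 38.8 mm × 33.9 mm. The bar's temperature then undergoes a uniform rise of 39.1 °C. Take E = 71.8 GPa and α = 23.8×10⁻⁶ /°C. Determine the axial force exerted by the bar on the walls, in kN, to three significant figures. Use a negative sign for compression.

Free thermal expansion αLΔT = 23.8e-6 · 14500 · 39.1 = 13.49 mm.
The walls impose strain ε = −(13.49)/14500 = -9.3058e-04; σ = Eε = 71800 · -9.3058e-04 = -66.82 MPa.
Wall reaction R = σ·A = -66.82·1315 = -87880 N = -87.88 kN.

-87.9 kN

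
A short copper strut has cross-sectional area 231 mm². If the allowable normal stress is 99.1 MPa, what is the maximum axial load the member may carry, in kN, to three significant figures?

P_max = σ_allow · A = 99.1 · 231 = 22890 N = 22.89 kN.

22.9 kN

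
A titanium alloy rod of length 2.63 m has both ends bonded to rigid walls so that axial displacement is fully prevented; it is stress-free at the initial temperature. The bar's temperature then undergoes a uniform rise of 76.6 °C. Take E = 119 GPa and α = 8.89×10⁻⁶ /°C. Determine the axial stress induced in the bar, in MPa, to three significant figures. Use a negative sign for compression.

Free thermal expansion αLΔT = 8.89e-6 · 2630 · 76.6 = 1.791 mm.
The walls impose strain ε = −(1.791)/2630 = -6.8097e-04; σ = Eε = 119000 · -6.8097e-04 = -81.04 MPa.

-81.0 MPa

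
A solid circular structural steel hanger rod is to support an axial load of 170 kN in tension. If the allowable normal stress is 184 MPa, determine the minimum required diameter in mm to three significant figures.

34.3 mm

Required area A ≥ P/σ_allow = 170000/184 = 923.9 mm².
For a solid circular section, d ≥ √(4A/π) = 34.3 mm.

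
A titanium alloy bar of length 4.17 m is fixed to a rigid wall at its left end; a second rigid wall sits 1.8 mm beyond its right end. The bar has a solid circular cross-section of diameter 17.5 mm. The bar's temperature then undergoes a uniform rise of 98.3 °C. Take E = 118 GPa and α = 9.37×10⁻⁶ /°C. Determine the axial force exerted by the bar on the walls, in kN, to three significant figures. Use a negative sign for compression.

Free thermal expansion αLΔT = 9.37e-6 · 4170 · 98.3 = 3.841 mm.
The walls engage after the gap closes; constrained expansion = 3.841 − 1.8 = 2.041 mm.
The walls impose strain ε = −(2.041)/4170 = -4.8942e-04; σ = Eε = 118000 · -4.8942e-04 = -57.75 MPa.
Wall reaction R = σ·A = -57.75·240.5 = -13890 N = -13.89 kN.

-13.9 kN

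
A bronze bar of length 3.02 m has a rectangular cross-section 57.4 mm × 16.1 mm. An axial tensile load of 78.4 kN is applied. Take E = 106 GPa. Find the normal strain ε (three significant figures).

8.00e-04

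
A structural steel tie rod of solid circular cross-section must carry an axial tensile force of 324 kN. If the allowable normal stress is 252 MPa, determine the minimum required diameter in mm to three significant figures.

40.5 mm

Required area A ≥ P/σ_allow = 324000/252 = 1286 mm².
For a solid circular section, d ≥ √(4A/π) = 40.46 mm.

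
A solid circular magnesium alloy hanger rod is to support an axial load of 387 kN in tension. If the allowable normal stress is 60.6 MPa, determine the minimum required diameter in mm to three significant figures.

Required area A ≥ P/σ_allow = 387000/60.6 = 6386 mm².
For a solid circular section, d ≥ √(4A/π) = 90.17 mm.

90.2 mm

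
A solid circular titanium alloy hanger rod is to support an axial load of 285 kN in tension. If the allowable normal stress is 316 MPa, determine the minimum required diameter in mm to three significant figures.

33.9 mm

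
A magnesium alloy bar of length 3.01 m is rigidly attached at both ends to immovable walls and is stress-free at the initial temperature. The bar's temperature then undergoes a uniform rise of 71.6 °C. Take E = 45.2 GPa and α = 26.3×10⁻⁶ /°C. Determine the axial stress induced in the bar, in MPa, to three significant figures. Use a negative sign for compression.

-85.1 MPa

Free thermal expansion αLΔT = 26.3e-6 · 3010 · 71.6 = 5.668 mm.
The walls impose strain ε = −(5.668)/3010 = -1.8831e-03; σ = Eε = 45200 · -1.8831e-03 = -85.12 MPa.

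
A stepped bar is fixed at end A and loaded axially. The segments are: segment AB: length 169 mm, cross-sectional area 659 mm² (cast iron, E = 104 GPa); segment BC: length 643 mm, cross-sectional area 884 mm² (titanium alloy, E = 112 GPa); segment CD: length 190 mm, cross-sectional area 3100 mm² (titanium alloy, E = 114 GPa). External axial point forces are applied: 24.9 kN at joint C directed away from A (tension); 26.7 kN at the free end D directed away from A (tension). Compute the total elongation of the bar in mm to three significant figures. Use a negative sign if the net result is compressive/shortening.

0.477 mm

Internal axial forces (sectioning from the free end, tension +): N_CD = 26.7 kN, N_BC = 51.6 kN, N_AB = 51.6 kN.
δ_AB = 51600·169/(659·104000) = 0.1272 mm
δ_BC = 51600·643/(884·112000) = 0.3351 mm
δ_CD = 26700·190/(3100·114000) = 0.01435 mm
δ = Σδ_i = 0.4767 mm.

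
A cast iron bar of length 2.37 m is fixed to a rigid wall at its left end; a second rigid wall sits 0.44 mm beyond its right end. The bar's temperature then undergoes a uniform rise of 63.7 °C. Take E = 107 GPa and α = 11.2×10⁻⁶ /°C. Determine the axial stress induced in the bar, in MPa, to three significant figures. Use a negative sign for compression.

Free thermal expansion αLΔT = 11.2e-6 · 2370 · 63.7 = 1.691 mm.
The walls engage after the gap closes; constrained expansion = 1.691 − 0.44 = 1.251 mm.
The walls impose strain ε = −(1.251)/2370 = -5.2779e-04; σ = Eε = 107000 · -5.2779e-04 = -56.47 MPa.

-56.5 MPa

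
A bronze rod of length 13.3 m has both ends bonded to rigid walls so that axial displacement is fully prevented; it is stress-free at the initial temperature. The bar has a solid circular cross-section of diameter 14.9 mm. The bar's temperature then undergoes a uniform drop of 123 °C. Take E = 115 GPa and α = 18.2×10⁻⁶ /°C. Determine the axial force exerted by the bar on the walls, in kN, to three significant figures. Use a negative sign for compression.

44.9 kN

Free thermal expansion αLΔT = 18.2e-6 · 13300 · -123 = -29.77 mm.
The walls impose strain ε = −(-29.77)/13300 = 2.2386e-03; σ = Eε = 115000 · 2.2386e-03 = 257.4 MPa.
Wall reaction R = σ·A = 257.4·174.4 = 44890 N = 44.89 kN.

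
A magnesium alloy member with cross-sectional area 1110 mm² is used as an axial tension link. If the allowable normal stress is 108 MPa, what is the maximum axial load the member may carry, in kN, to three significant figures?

120 kN

P_max = σ_allow · A = 108 · 1110 = 119900 N = 119.9 kN.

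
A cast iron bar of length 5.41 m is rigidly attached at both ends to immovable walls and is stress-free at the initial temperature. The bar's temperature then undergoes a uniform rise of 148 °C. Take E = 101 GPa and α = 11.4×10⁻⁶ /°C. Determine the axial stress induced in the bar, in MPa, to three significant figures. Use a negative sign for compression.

Free thermal expansion αLΔT = 11.4e-6 · 5410 · 148 = 9.128 mm.
The walls impose strain ε = −(9.128)/5410 = -1.6872e-03; σ = Eε = 101000 · -1.6872e-03 = -170.4 MPa.

-170 MPa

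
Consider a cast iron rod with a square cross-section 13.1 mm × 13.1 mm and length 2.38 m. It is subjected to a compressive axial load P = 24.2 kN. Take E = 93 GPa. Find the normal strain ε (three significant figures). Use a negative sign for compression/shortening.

A = 171.6 mm².
σ = N/A = -141 MPa; ε = σ/E = -141/93000 = -1.516e-03.

-0.00152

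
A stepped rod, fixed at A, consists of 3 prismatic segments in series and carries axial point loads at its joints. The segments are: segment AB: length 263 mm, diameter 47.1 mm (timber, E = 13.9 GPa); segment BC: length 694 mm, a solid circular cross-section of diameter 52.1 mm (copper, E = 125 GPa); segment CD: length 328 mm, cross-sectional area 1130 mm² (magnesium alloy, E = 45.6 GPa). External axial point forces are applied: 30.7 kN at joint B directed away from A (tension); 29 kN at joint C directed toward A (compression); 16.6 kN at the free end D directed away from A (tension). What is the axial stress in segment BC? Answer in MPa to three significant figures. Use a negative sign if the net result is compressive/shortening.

-5.82 MPa

Internal axial forces (sectioning from the free end, tension +): N_CD = 16.6 kN, N_BC = -12.4 kN, N_AB = 18.3 kN.
A_BC = 2132 mm².
σ_BC = N_BC/A_BC = -12400/2132 = -5.816 MPa.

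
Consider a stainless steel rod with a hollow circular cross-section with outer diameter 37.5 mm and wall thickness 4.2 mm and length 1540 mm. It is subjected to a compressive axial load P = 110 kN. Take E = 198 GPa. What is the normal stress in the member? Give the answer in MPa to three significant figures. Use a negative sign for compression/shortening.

-250 MPa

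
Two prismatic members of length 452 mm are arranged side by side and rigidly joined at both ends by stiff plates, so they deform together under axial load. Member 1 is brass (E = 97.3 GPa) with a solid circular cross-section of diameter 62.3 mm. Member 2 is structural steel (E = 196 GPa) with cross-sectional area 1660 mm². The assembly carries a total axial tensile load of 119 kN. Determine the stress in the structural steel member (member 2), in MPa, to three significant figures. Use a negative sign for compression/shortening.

37.5 MPa

A_1 = 3048 mm².
Equal strain + equilibrium ⇒ each member carries load in proportion to AE: A₁E₁ = 296600000 N, A₂E₂ = 325400000 N, ΣAE = 622000000 N.
σ₂ = P·E₂/ΣAE = 119000·196000/622000000 = 37.5 MPa.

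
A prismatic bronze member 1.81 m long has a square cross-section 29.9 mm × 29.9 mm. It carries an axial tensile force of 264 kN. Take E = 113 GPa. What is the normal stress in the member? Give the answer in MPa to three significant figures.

295 MPa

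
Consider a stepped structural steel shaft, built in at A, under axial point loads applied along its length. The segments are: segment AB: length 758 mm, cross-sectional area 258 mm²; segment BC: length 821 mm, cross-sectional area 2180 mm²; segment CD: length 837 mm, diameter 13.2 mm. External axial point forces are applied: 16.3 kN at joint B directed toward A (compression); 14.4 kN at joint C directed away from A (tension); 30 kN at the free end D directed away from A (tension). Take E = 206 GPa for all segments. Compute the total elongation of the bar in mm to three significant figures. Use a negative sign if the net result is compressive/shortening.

Internal axial forces (sectioning from the free end, tension +): N_CD = 30 kN, N_BC = 44.4 kN, N_AB = 28.1 kN.
A_CD = 136.8 mm².
δ_AB = 28100·758/(258·206000) = 0.4008 mm
δ_BC = 44400·821/(2180·206000) = 0.08117 mm
δ_CD = 30000·837/(136.8·206000) = 0.8907 mm
δ = Σδ_i = 1.373 mm.

1.37 mm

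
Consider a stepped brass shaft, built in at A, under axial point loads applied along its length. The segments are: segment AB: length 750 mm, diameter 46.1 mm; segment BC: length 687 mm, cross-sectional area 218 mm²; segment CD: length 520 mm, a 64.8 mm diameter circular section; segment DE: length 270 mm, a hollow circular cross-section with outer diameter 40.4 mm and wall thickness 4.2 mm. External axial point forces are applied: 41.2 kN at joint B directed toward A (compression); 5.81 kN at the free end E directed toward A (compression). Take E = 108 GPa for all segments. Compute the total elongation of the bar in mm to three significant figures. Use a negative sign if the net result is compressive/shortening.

-0.404 mm

Internal axial forces (sectioning from the free end, tension +): N_DE = -5.81 kN, N_CD = -5.81 kN, N_BC = -5.81 kN, N_AB = -47.01 kN.
A_AB = 1669 mm².
A_CD = 3298 mm².
A_DE = 477.6 mm².
δ_AB = -47010·750/(1669·108000) = -0.1956 mm
δ_BC = -5810·687/(218·108000) = -0.1695 mm
δ_CD = -5810·520/(3298·108000) = -0.008482 mm
δ_DE = -5810·270/(477.6·108000) = -0.03041 mm
δ = Σδ_i = -0.404 mm.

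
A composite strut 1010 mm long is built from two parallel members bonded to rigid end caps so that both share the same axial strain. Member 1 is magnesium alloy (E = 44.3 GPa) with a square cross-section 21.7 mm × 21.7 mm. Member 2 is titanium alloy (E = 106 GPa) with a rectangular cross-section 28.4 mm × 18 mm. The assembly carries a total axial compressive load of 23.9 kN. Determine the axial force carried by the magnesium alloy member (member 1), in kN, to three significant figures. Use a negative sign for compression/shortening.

-6.64 kN

A_1 = 470.9 mm².
A_2 = 511.2 mm².
Equal strain + equilibrium ⇒ each member carries load in proportion to AE: A₁E₁ = 20860000 N, A₂E₂ = 54190000 N, ΣAE = 75050000 N.
F₁ = P·A₁E₁/ΣAE = -23900·20860000/75050000 = -6643 N.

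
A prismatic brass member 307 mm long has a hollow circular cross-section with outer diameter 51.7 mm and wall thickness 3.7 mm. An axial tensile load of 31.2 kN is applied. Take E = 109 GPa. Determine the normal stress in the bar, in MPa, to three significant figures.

55.9 MPa

A = 557.9 mm².
σ = N/A = 31200/557.9 = 55.92 MPa.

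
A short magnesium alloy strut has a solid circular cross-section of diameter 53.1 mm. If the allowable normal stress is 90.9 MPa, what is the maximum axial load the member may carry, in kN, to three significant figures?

A = 2215 mm².
P_max = σ_allow · A = 90.9 · 2215 = 201300 N = 201.3 kN.

201 kN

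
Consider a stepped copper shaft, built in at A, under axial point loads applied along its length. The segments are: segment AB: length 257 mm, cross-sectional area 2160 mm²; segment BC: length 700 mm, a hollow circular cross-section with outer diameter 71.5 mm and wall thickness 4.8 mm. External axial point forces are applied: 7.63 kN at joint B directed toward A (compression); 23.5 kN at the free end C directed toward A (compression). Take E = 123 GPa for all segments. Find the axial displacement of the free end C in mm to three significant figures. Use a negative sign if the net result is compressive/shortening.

Internal axial forces (sectioning from the free end, tension +): N_BC = -23.5 kN, N_AB = -31.13 kN.
A_BC = 1006 mm².
δ_AB = -31130·257/(2160·123000) = -0.03011 mm
δ_BC = -23500·700/(1006·123000) = -0.133 mm
δ = Σδ_i = -0.1631 mm.

-0.163 mm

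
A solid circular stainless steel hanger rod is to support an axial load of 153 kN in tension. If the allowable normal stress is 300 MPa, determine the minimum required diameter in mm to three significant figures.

Required area A ≥ P/σ_allow = 153000/300 = 510 mm².
For a solid circular section, d ≥ √(4A/π) = 25.48 mm.

25.5 mm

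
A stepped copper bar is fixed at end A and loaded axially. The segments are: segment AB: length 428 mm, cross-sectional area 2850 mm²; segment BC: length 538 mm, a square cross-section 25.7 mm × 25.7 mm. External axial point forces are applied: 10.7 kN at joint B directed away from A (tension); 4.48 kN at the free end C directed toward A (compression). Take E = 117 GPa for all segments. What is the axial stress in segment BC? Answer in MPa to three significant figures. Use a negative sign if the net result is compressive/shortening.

-6.78 MPa

Internal axial forces (sectioning from the free end, tension +): N_BC = -4.48 kN, N_AB = 6.22 kN.
A_BC = 660.5 mm².
σ_BC = N_BC/A_BC = -4480/660.5 = -6.783 MPa.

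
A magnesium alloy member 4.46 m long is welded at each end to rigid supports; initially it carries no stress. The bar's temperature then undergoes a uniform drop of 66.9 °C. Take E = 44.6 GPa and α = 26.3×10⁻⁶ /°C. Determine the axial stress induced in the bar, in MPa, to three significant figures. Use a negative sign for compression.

Free thermal expansion αLΔT = 26.3e-6 · 4460 · -66.9 = -7.847 mm.
The walls impose strain ε = −(-7.847)/4460 = 1.7595e-03; σ = Eε = 44600 · 1.7595e-03 = 78.47 MPa.

78.5 MPa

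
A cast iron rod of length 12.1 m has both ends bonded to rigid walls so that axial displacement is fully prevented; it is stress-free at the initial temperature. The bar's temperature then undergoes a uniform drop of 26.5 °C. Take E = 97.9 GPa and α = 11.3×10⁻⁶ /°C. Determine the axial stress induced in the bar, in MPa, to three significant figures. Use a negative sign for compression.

29.3 MPa

Free thermal expansion αLΔT = 11.3e-6 · 12100 · -26.5 = -3.623 mm.
The walls impose strain ε = −(-3.623)/12100 = 2.9945e-04; σ = Eε = 97900 · 2.9945e-04 = 29.32 MPa.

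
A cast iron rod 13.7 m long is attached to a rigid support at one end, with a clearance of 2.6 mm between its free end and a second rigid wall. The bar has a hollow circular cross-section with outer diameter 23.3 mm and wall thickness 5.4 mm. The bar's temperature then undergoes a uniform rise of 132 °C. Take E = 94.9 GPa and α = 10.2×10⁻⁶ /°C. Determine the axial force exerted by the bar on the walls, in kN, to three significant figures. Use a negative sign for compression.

Free thermal expansion αLΔT = 10.2e-6 · 13700 · 132 = 18.45 mm.
The walls engage after the gap closes; constrained expansion = 18.45 − 2.6 = 15.85 mm.
The walls impose strain ε = −(15.85)/13700 = -1.1566e-03; σ = Eε = 94900 · -1.1566e-03 = -109.8 MPa.
Wall reaction R = σ·A = -109.8·303.7 = -33330 N = -33.33 kN.

-33.3 kN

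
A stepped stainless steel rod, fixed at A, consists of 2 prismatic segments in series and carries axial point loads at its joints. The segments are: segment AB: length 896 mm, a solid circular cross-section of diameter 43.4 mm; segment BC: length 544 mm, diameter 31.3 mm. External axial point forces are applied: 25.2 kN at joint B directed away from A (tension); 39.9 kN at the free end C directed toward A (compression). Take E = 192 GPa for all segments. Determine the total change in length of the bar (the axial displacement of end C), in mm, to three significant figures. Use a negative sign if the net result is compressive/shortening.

Internal axial forces (sectioning from the free end, tension +): N_BC = -39.9 kN, N_AB = -14.7 kN.
A_AB = 1479 mm².
A_BC = 769.4 mm².
δ_AB = -14700·896/(1479·192000) = -0.04637 mm
δ_BC = -39900·544/(769.4·192000) = -0.1469 mm
δ = Σδ_i = -0.1933 mm.

-0.193 mm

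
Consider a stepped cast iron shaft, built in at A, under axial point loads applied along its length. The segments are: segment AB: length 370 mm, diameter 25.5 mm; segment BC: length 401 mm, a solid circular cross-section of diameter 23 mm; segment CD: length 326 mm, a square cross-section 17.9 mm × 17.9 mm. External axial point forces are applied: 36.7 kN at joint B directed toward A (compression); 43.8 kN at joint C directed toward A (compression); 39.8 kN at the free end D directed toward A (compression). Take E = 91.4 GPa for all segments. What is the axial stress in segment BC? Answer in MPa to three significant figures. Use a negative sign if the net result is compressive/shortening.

Internal axial forces (sectioning from the free end, tension +): N_CD = -39.8 kN, N_BC = -83.6 kN, N_AB = -120.3 kN.
A_BC = 415.5 mm².
σ_BC = N_BC/A_BC = -83600/415.5 = -201.2 MPa.

-201 MPa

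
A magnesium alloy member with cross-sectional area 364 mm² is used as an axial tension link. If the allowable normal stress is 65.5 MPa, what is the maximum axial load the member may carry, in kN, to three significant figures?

23.8 kN

P_max = σ_allow · A = 65.5 · 364 = 23840 N = 23.84 kN.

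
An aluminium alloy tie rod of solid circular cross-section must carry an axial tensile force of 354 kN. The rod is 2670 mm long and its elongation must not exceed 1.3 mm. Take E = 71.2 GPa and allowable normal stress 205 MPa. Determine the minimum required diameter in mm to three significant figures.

Required area A ≥ P/σ_allow = 354000/205 = 1727 mm².
For a solid circular section, d ≥ √(4A/π) = 46.89 mm.
Elongation limit: A ≥ PL/(Eδ_allow) = 354000·2670/(71200·1.3) = 10210 mm² ⇒ d ≥ 114 mm.
The elongation limit governs.

114 mm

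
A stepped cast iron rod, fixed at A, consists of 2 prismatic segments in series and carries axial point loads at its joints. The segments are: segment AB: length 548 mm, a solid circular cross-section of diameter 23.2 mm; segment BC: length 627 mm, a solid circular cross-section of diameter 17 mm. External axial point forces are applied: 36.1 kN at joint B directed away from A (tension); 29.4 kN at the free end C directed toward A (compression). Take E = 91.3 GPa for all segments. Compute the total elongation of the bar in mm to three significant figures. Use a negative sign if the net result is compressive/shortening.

Internal axial forces (sectioning from the free end, tension +): N_BC = -29.4 kN, N_AB = 6.7 kN.
A_AB = 422.7 mm².
A_BC = 227 mm².
δ_AB = 6700·548/(422.7·91300) = 0.09513 mm
δ_BC = -29400·627/(227·91300) = -0.8895 mm
δ = Σδ_i = -0.7944 mm.

-0.794 mm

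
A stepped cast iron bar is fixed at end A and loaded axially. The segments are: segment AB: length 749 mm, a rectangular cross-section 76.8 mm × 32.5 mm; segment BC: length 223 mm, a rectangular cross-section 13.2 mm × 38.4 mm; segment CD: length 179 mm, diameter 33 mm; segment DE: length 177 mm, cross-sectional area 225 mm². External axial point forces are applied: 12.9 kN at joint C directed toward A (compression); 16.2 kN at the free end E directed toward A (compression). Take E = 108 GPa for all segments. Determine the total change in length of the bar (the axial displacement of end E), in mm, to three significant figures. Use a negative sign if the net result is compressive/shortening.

-0.349 mm

Internal axial forces (sectioning from the free end, tension +): N_DE = -16.2 kN, N_CD = -16.2 kN, N_BC = -29.1 kN, N_AB = -29.1 kN.
A_AB = 2496 mm².
A_BC = 506.9 mm².
A_CD = 855.3 mm².
δ_AB = -29100·749/(2496·108000) = -0.08085 mm
δ_BC = -29100·223/(506.9·108000) = -0.1185 mm
δ_CD = -16200·179/(855.3·108000) = -0.03139 mm
δ_DE = -16200·177/(225·108000) = -0.118 mm
δ = Σδ_i = -0.3488 mm.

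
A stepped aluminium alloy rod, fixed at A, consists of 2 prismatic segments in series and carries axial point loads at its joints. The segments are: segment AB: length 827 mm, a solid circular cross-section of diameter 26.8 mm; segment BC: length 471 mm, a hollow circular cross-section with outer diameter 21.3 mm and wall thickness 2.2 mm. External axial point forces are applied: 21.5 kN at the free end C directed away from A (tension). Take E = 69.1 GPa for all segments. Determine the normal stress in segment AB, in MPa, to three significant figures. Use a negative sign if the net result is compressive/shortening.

38.1 MPa

Internal axial forces (sectioning from the free end, tension +): N_BC = 21.5 kN, N_AB = 21.5 kN.
A_AB = 564.1 mm².
σ_AB = N_AB/A_AB = 21500/564.1 = 38.11 MPa.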